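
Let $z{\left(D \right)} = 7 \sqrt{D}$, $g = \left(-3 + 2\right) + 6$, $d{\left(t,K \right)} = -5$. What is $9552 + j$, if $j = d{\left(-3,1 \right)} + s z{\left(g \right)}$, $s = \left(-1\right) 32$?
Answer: $9547 - 224 \sqrt{5} \approx 9046.1$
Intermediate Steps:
$g = 5$ ($g = -1 + 6 = 5$)
$s = -32$
$j = -5 - 224 \sqrt{5}$ ($j = -5 - 32 \cdot 7 \sqrt{5} = -5 - 224 \sqrt{5} \approx -505.88$)
$9552 + j = 9552 - \left(5 + 224 \sqrt{5}\right) = 9547 - 224 \sqrt{5}$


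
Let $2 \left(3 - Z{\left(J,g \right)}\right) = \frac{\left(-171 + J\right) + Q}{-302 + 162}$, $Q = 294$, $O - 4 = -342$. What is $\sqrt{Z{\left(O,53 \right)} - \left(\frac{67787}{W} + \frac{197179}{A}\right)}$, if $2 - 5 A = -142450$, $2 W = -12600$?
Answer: $\frac{\sqrt{16768625204814}}{1661940} \approx 2.464$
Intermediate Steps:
$W = -6300$ ($W = \frac{1}{2} \left(-12600\right) = -6300$)
$O = -338$ ($O = 4 - 342 = -338$)
$A = \frac{142452}{5}$ ($A = \frac{2}{5} - -28490 = \frac{2}{5} + 28490 = \frac{142452}{5} \approx 28490.0$)
$Z{\left(J,g \right)} = \frac{963}{280} + \frac{J}{280}$ ($Z{\left(J,g \right)} = 3 - \frac{\left(\left(-171 + J\right) + 294\right) \frac{1}{-302 + 162}}{2} = 3 - \frac{\left(123 + J\right) \frac{1}{-140}}{2} = 3 - \frac{\left(123 + J\right) \left(- \frac{1}{140}\right)}{2} = 3 - \frac{- \frac{123}{140} - \frac{J}{140}}{2} = 3 + \left(\frac{123}{280} + \frac{J}{280}\right) = \frac{963}{280} + \frac{J}{280}$)
$\sqrt{Z{\left(O,53 \right)} - \left(\frac{67787}{W} + \frac{197179}{A}\right)} = \sqrt{\left(\frac{963}{280} + \frac{1}{280} \left(-338\right)\right) - \left(- \frac{67787}{6300} + \frac{985895}{142452}\right)} = \sqrt{\left(\frac{963}{280} - \frac{169}{140}\right) - - \frac{47850767}{12464550}} = \sqrt{\frac{125}{56} + \left(- \frac{985895}{142452} + \frac{67787}{6300}\right)} = \sqrt{\frac{125}{56} + \frac{47850767}{12464550}} = \sqrt{\frac{302693693}{49858200}} = \frac{\sqrt{16768625204814}}{1661940}$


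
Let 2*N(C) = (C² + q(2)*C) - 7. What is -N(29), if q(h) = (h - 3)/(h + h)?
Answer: -3307/8 ≈ -413.38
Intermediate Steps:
q(h) = (-3 + h)/(2*h) (q(h) = (-3 + h)/((2*h)) = (-3 + h)*(1/(2*h)) = (-3 + h)/(2*h))
N(C) = -7/2 + C²/2 - C/8 (N(C) = ((C² + ((½)*(-3 + 2)/2)*C) - 7)/2 = ((C² + ((½)*(½)*(-1))*C) - 7)/2 = ((C² - C/4) - 7)/2 = (-7 + C² - C/4)/2 = -7/2 + C²/2 - C/8)
-N(29) = -(-7/2 + (½)*29² - ⅛*29) = -(-7/2 + (½)*841 - 29/8) = -(-7/2 + 841/2 - 29/8) = -1*3307/8 = -3307/8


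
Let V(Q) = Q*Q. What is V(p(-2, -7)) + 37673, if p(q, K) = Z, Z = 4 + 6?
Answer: 37773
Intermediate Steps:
Z = 10
p(q, K) = 10
V(Q) = Q**2
V(p(-2, -7)) + 37673 = 10**2 + 37673 = 100 + 37673 = 37773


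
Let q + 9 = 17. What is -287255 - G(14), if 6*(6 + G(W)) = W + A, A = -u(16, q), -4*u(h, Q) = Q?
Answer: -861755/3 ≈ -2.8725e+5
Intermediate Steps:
q = 8 (q = -9 + 17 = 8)
u(h, Q) = -Q/4
A = 2 (A = -(-1)*8/4 = -1*(-2) = 2)
G(W) = -17/3 + W/6 (G(W) = -6 + (W + 2)/6 = -6 + (2 + W)/6 = -6 + (1/3 + W/6) = -17/3 + W/6)
-287255 - G(14) = -287255 - (-17/3 + (1/6)*14) = -287255 - (-17/3 + 7/3) = -287255 - 1*(-10/3) = -287255 + 10/3 = -861755/3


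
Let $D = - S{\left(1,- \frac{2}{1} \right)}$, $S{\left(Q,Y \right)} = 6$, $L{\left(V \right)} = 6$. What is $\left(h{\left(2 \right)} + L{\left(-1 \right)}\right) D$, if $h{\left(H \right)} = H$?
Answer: $-48$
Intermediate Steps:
$D = -6$ ($D = \left(-1\right) 6 = -6$)
$\left(h{\left(2 \right)} + L{\left(-1 \right)}\right) D = \left(2 + 6\right) \left(-6\right) = 8 \left(-6\right) = -48$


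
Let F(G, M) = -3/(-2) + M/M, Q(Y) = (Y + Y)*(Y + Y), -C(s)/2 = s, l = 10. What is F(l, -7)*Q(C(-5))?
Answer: 1000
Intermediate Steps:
C(s) = -2*s
Q(Y) = 4*Y**2 (Q(Y) = (2*Y)*(2*Y) = 4*Y**2)
F(G, M) = 5/2 (F(G, M) = -3*(-1/2) + 1 = 3/2 + 1 = 5/2)
F(l, -7)*Q(C(-5)) = 5*(4*(-2*(-5))**2)/2 = 5*(4*10**2)/2 = 5*(4*100)/2 = (5/2)*400 = 1000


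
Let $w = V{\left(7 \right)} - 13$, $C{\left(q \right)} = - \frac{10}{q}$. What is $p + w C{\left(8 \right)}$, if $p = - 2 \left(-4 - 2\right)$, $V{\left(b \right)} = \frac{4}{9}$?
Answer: $\frac{997}{36} \approx 27.694$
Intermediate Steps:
$V{\left(b \right)} = \frac{4}{9}$ ($V{\left(b \right)} = 4 \cdot \frac{1}{9} = \frac{4}{9}$)
$w = - \frac{113}{9}$ ($w = \frac{4}{9} - 13 = - \frac{113}{9} \approx -12.556$)
$p = 12$ ($p = \left(-2\right) \left(-6\right) = 12$)
$p + w C{\left(8 \right)} = 12 - \frac{113 \left(- \frac{10}{8}\right)}{9} = 12 - \frac{113 \left(\left(-10\right) \frac{1}{8}\right)}{9} = 12 - - \frac{565}{36} = 12 + \frac{565}{36} = \frac{997}{36}$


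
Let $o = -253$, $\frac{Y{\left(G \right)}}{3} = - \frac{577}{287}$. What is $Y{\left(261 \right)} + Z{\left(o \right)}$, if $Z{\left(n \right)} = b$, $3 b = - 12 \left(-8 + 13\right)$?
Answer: $- \frac{7471}{287} \approx -26.031$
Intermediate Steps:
$b = -20$ ($b = \frac{\left(-12\right) \left(-8 + 13\right)}{3} = \frac{\left(-12\right) 5}{3} = \frac{1}{3} \left(-60\right) = -20$)
$Y{\left(G \right)} = - \frac{1731}{287}$ ($Y{\left(G \right)} = 3 \left(- \frac{577}{287}\right) = - \frac{1731}{287}$)
$Z{\left(n \right)} = -20$
$Y{\left(261 \right)} + Z{\left(o \right)} = - \frac{1731}{287} - 20 = - \frac{7471}{287}$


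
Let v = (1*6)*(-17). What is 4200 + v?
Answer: 4098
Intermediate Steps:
v = -102 (v = 6*(-17) = -102)
4200 + v = 4200 - 102 = 4098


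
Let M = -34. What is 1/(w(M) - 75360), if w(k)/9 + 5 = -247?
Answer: -1/77628 ≈ -1.2882e-5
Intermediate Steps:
w(k) = -2268 (w(k) = -45 + 9*(-247) = -45 - 2223 = -2268)
1/(w(M) - 75360) = 1/(-2268 - 75360) = 1/(-77628) = -1/77628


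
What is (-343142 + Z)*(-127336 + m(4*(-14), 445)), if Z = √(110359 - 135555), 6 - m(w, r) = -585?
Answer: 43491532790 - 253490*I*√6299 ≈ 4.3492e+10 - 2.0119e+7*I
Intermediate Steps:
m(w, r) = 591 (m(w, r) = 6 - 1*(-585) = 6 + 585 = 591)
Z = 2*I*√6299 (Z = √(-25196) = 2*I*√6299 ≈ 158.73*I)
(-343142 + Z)*(-127336 + m(4*(-14), 445)) = (-343142 + 2*I*√6299)*(-127336 + 591) = (-343142 + 2*I*√6299)*(-126745) = 43491532790 - 253490*I*√6299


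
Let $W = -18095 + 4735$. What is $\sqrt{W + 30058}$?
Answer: $11 \sqrt{138} \approx 129.22$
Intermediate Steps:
$W = -13360$
$\sqrt{W + 30058} = \sqrt{-13360 + 30058} = \sqrt{16698} = 11 \sqrt{138}$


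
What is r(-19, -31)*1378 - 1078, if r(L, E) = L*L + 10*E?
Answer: 69200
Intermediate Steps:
r(L, E) = L**2 + 10*E
r(-19, -31)*1378 - 1078 = ((-19)**2 + 10*(-31))*1378 - 1078 = (361 - 310)*1378 - 1078 = 51*1378 - 1078 = 70278 - 1078 = 69200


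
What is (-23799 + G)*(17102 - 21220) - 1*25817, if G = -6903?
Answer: 126405019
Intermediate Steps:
(-23799 + G)*(17102 - 21220) - 1*25817 = (-23799 - 6903)*(17102 - 21220) - 1*25817 = -30702*(-4118) - 25817 = 126430836 - 25817 = 126405019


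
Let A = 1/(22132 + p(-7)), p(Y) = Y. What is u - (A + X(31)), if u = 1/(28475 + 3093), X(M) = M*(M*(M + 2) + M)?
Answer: -22820893917443/698442000 ≈ -32674.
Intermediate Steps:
X(M) = M*(M + M*(2 + M)) (X(M) = M*(M*(2 + M) + M) = M*(M + M*(2 + M)))
A = 1/22125 (A = 1/(22132 - 7) = 1/22125 ≈ 4.5198e-5)
u = 1/31568 ≈ 3.1678e-5
u - (A + X(31)) = 1/31568 - (1/22125 + 31²*(3 + 31)) = 1/31568 - (1/22125 + 961*34) = 1/31568 - (1/22125 + 32674) = 1/31568 - 1*722912251/22125 = 1/31568 - 722912251/22125 = -22820893917443/698442000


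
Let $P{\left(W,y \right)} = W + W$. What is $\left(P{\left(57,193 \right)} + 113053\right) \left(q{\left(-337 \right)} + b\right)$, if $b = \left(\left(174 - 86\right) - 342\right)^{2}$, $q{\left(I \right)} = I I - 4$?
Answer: $20152892527$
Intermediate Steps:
$P{\left(W,y \right)} = 2 W$
$q{\left(I \right)} = -4 + I^{2}$ ($q{\left(I \right)} = I^{2} - 4 = -4 + I^{2}$)
$b = 64516$ ($b = \left(\left(174 - 86\right) - 342\right)^{2} = \left(88 - 342\right)^{2} = \left(-254\right)^{2} = 64516$)
$\left(P{\left(57,193 \right)} + 113053\right) \left(q{\left(-337 \right)} + b\right) = \left(2 \cdot 57 + 113053\right) \left(\left(-4 + \left(-337\right)^{2}\right) + 64516\right) = \left(114 + 113053\right) \left(\left(-4 + 113569\right) + 64516\right) = 113167 \left(113565 + 64516\right) = 113167 \cdot 178081 = 20152892527$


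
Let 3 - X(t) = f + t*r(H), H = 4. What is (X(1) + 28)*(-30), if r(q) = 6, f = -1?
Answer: -780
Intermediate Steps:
X(t) = 4 - 6*t (X(t) = 3 - (-1 + t*6) = 3 - (-1 + 6*t) = 3 + (1 - 6*t) = 4 - 6*t)
(X(1) + 28)*(-30) = ((4 - 6*1) + 28)*(-30) = ((4 - 6) + 28)*(-30) = (-2 + 28)*(-30) = 26*(-30) = -780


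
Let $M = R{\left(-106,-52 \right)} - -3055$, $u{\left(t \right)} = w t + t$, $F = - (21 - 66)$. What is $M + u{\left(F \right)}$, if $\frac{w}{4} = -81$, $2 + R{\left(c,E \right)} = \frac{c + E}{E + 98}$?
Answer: $- \frac{264165}{23} \approx -11485.0$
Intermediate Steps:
$R{\left(c,E \right)} = -2 + \frac{E + c}{98 + E}$ ($R{\left(c,E \right)} = -2 + \frac{c + E}{E + 98} = -2 + \frac{E + c}{98 + E}$)
$w = -324$ ($w = 4 \left(-81\right) = -324$)
$F = 45$ ($F = - (21 - 66) = \left(-1\right) \left(-45\right) = 45$)
$u{\left(t \right)} = - 323 t$ ($u{\left(t \right)} = - 324 t + t = - 323 t$)
$M = \frac{70140}{23}$ ($M = \frac{-196 - 106 - -52}{98 - 52} - -3055 = \frac{-196 - 106 + 52}{46} + 3055 = \frac{1}{46} \left(-250\right) + 3055 = - \frac{125}{23} + 3055 = \frac{70140}{23} \approx 3049.6$)
$M + u{\left(F \right)} = \frac{70140}{23} - 14535 = - \frac{264165}{23}$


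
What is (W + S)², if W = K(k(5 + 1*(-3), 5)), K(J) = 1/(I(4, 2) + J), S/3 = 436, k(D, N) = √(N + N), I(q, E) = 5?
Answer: 77028127/45 - 1570*√10/9 ≈ 1.7112e+6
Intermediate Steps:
k(D, N) = √2*√N (k(D, N) = √(2*N) = √2*√N)
S = 1308 (S = 3*436 = 1308)
K(J) = 1/(5 + J)
W = 1/(5 + √10) (W = 1/(5 + √2*√5) = 1/(5 + √10) ≈ 0.12251)
(W + S)² = ((⅓ - √10/15) + 1308)² = (3925/3 - √10/15)²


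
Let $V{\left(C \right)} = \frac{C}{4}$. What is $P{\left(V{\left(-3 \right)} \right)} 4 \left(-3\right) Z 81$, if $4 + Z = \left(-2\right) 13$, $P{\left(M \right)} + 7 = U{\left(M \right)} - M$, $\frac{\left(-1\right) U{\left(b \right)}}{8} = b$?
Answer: $-7290$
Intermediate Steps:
$U{\left(b \right)} = - 8 b$
$V{\left(C \right)} = \frac{C}{4}$ ($V{\left(C \right)} = C \frac{1}{4} = \frac{C}{4}$)
$P{\left(M \right)} = -7 - 9 M$
$Z = -30$ ($Z = -4 - 26 = -30$)
$P{\left(V{\left(-3 \right)} \right)} 4 \left(-3\right) Z 81 = \left(-7 - 9 \cdot \frac{1}{4} \left(-3\right)\right) 4 \left(-3\right) \left(-30\right) 81 = \left(-7 - - \frac{27}{4}\right) 4 \left(-3\right) \left(-30\right) 81 = \left(-7 + \frac{27}{4}\right) 4 \left(-3\right) \left(-30\right) 81 = \left(- \frac{1}{4}\right) 4 \left(-3\right) \left(-30\right) 81 = \left(-1\right) \left(-3\right) \left(-30\right) 81 = 3 \left(-30\right) 81 = \left(-90\right) 81 = -7290$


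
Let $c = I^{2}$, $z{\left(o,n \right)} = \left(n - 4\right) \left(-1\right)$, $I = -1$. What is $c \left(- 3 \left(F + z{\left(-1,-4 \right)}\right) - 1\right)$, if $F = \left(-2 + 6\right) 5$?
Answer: $-85$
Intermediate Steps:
$z{\left(o,n \right)} = 4 - n$ ($z{\left(o,n \right)} = \left(-4 + n\right) \left(-1\right) = 4 - n$)
$F = 20$ ($F = 4 \cdot 5 = 20$)
$c = 1$ ($c = \left(-1\right)^{2} = 1$)
$c \left(- 3 \left(F + z{\left(-1,-4 \right)}\right) - 1\right) = 1 \left(- 3 \left(20 + \left(4 - -4\right)\right) - 1\right) = 1 \left(- 3 \left(20 + \left(4 + 4\right)\right) - 1\right) = 1 \left(- 3 \left(20 + 8\right) - 1\right) = 1 \left(\left(-3\right) 28 - 1\right) = 1 \left(-84 - 1\right) = 1 \left(-85\right) = -85$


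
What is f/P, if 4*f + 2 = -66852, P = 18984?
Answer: -33427/37968 ≈ -0.88040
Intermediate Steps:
f = -33427/2 (f = -½ + (¼)*(-66852) = -½ - 16713 = -33427/2 ≈ -16714.)
f/P = -33427/2/18984 = -33427/2*1/18984 = -33427/37968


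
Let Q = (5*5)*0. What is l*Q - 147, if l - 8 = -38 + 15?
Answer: -147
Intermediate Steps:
l = -15 (l = 8 + (-38 + 15) = 8 - 23 = -15)
Q = 0 (Q = 25*0 = 0)
l*Q - 147 = -15*0 - 147 = 0 - 147 = -147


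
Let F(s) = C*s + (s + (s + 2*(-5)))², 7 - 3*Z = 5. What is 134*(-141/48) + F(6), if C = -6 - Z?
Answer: -3437/8 ≈ -429.63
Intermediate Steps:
Z = ⅔ (Z = 7/3 - ⅓*5 = 7/3 - 5/3 = ⅔ ≈ 0.66667)
C = -20/3 (C = -6 - 1*⅔ = -6 - ⅔ = -20/3 ≈ -6.6667)
F(s) = (-10 + 2*s)² - 20*s/3 (F(s) = -20*s/3 + (s + (s + 2*(-5)))² = -20*s/3 + (s + (s - 10))² = -20*s/3 + (s + (-10 + s))² = -20*s/3 + (-10 + 2*s)² = (-10 + 2*s)² - 20*s/3)
134*(-141/48) + F(6) = 134*(-141/48) + (4*(-5 + 6)² - 20/3*6) = 134*(-141*1/48) + (4*1² - 40) = 134*(-47/16) + (4*1 - 40) = -3149/8 + (4 - 40) = -3149/8 - 36 = -3437/8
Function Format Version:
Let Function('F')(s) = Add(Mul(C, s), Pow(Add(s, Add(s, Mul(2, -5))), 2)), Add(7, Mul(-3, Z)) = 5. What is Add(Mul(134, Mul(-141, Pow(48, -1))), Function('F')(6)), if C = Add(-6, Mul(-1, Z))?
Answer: Rational(-3437, 8) ≈ -429.63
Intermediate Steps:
Z = Rational(2, 3) (Z = Add(Rational(7, 3), Mul(Rational(-1, 3), 5)) = Add(Rational(7, 3), Rational(-5, 3)) = Rational(2, 3) ≈ 0.66667)
C = Rational(-20, 3) (C = Add(-6, Mul(-1, Rational(2, 3))) = Add(-6, Rational(-2, 3)) = Rational(-20, 3) ≈ -6.6667)
Function('F')(s) = Add(Pow(Add(-10, Mul(2, s)), 2), Mul(Rational(-20, 3), s)) (Function('F')(s) = Add(Mul(Rational(-20, 3), s), Pow(Add(s, Add(s, Mul(2, -5))), 2)) = Add(Mul(Rational(-20, 3), s), Pow(Add(s, Add(s, -10)), 2)) = Add(Mul(Rational(-20, 3), s), Pow(Add(s, Add(-10, s)), 2)) = Add(Mul(Rational(-20, 3), s), Pow(Add(-10, Mul(2, s)), 2)) = Add(Pow(Add(-10, Mul(2, s)), 2), Mul(Rational(-20, 3), s)))
Add(Mul(134, Mul(-141, Pow(48, -1))), Function('F')(6)) = Add(Mul(134, Mul(-141, Pow(48, -1))), Add(Mul(4, Pow(Add(-5, 6), 2)), Mul(Rational(-20, 3), 6))) = Add(Mul(134, Mul(-141, Rational(1, 48))), Add(Mul(4, Pow(1, 2)), -40)) = Add(Mul(134, Rational(-47, 16)), Add(Mul(4, 1), -40)) = Add(Rational(-3149, 8), Add(4, -40)) = Add(Rational(-3149, 8), -36) = Rational(-3437, 8)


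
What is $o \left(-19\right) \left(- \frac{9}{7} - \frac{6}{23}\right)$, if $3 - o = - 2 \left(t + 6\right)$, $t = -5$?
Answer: $\frac{23655}{161} \approx 146.93$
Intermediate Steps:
$o = 5$ ($o = 3 - - 2 \left(-5 + 6\right) = 3 - \left(-2\right) 1 = 3 - -2 = 3 + 2 = 5$)
$o \left(-19\right) \left(- \frac{9}{7} - \frac{6}{23}\right) = 5 \left(-19\right) \left(- \frac{9}{7} - \frac{6}{23}\right) = - 95 \left(\left(-9\right) \frac{1}{7} - \frac{6}{23}\right) = - 95 \left(- \frac{9}{7} - \frac{6}{23}\right) = \left(-95\right) \left(- \frac{249}{161}\right) = \frac{23655}{161}$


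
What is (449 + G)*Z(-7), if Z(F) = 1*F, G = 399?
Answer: -5936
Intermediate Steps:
Z(F) = F
(449 + G)*Z(-7) = (449 + 399)*(-7) = 848*(-7) = -5936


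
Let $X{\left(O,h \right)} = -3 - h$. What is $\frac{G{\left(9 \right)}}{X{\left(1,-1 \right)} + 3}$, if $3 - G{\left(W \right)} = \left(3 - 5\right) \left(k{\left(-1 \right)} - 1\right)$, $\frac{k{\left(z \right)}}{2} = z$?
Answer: $-3$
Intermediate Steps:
$k{\left(z \right)} = 2 z$
$G{\left(W \right)} = -3$ ($G{\left(W \right)} = 3 - \left(3 - 5\right) \left(2 \left(-1\right) - 1\right) = 3 - - 2 \left(-2 - 1\right) = 3 - \left(-2\right) \left(-3\right) = 3 - 6 = -3$)
$\frac{G{\left(9 \right)}}{X{\left(1,-1 \right)} + 3} = - \frac{3}{\left(-3 - -1\right) + 3} = - \frac{3}{\left(-3 + 1\right) + 3} = - \frac{3}{-2 + 3} = - \frac{3}{1} = \left(-3\right) 1 = -3$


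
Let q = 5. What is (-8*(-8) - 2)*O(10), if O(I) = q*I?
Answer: 3100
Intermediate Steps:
O(I) = 5*I
(-8*(-8) - 2)*O(10) = (-8*(-8) - 2)*(5*10) = (64 - 2)*50 = 62*50 = 3100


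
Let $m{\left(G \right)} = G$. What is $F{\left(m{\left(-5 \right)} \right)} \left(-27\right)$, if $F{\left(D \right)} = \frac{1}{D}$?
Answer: $\frac{27}{5} \approx 5.4$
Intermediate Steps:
$F{\left(m{\left(-5 \right)} \right)} \left(-27\right) = \frac{1}{-5} \left(-27\right) = \left(- \frac{1}{5}\right) \left(-27\right) = \frac{27}{5}$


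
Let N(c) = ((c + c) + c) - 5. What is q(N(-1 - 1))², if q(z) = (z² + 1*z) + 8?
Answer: 13924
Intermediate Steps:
N(c) = -5 + 3*c (N(c) = (2*c + c) - 5 = 3*c - 5 = -5 + 3*c)
q(z) = 8 + z + z² (q(z) = (z² + z) + 8 = (z + z²) + 8 = 8 + z + z²)
q(N(-1 - 1))² = (8 + (-5 + 3*(-1 - 1)) + (-5 + 3*(-1 - 1))²)² = (8 + (-5 + 3*(-2)) + (-5 + 3*(-2))²)² = (8 + (-5 - 6) + (-5 - 6)²)² = (8 - 11 + (-11)²)² = (8 - 11 + 121)² = 118² = 13924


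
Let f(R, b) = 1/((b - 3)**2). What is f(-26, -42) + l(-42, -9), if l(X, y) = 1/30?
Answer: 137/4050 ≈ 0.033827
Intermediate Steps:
f(R, b) = (-3 + b)**(-2) (f(R, b) = 1/((-3 + b)**2) = (-3 + b)**(-2))
l(X, y) = 1/30
f(-26, -42) + l(-42, -9) = (-3 - 42)**(-2) + 1/30 = (-45)**(-2) + 1/30 = 1/2025 + 1/30 = 137/4050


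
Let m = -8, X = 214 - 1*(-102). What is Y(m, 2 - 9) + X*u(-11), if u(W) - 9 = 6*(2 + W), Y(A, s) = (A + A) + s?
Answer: -14243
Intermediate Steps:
X = 316 (X = 214 + 102 = 316)
Y(A, s) = s + 2*A (Y(A, s) = 2*A + s = s + 2*A)
u(W) = 21 + 6*W (u(W) = 9 + 6*(2 + W) = 9 + (12 + 6*W) = 21 + 6*W)
Y(m, 2 - 9) + X*u(-11) = ((2 - 9) + 2*(-8)) + 316*(21 + 6*(-11)) = (-7 - 16) + 316*(21 - 66) = -23 + 316*(-45) = -23 - 14220 = -14243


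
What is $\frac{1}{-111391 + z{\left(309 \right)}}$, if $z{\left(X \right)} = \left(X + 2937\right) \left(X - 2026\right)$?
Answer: $- \frac{1}{5684773} \approx -1.7591 \cdot 10^{-7}$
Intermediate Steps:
$z{\left(X \right)} = \left(-2026 + X\right) \left(2937 + X\right)$ ($z{\left(X \right)} = \left(2937 + X\right) \left(-2026 + X\right) = \left(-2026 + X\right) \left(2937 + X\right)$)
$\frac{1}{-111391 + z{\left(309 \right)}} = \frac{1}{-111391 + \left(-5950362 + 309^{2} + 911 \cdot 309\right)} = \frac{1}{-111391 + \left(-5950362 + 95481 + 281499\right)} = \frac{1}{-111391 - 5573382} = \frac{1}{-5684773} = - \frac{1}{5684773}$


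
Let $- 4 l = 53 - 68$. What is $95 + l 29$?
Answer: $\frac{815}{4} \approx 203.75$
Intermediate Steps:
$l = \frac{15}{4}$ ($l = - \frac{53 - 68}{4} = \left(- \frac{1}{4}\right) \left(-15\right) = \frac{15}{4} \approx 3.75$)
$95 + l 29 = 95 + \frac{15}{4} \cdot 29 = 95 + \frac{435}{4} = \frac{815}{4}$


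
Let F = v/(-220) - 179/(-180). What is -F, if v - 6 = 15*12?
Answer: -59/396 ≈ -0.14899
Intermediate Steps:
v = 186 (v = 6 + 15*12 = 6 + 180 = 186)
F = 59/396 (F = 186/(-220) - 179/(-180) = 186*(-1/220) - 179*(-1/180) = -93/110 + 179/180 = 59/396 ≈ 0.14899)
-F = -1*59/396 = -59/396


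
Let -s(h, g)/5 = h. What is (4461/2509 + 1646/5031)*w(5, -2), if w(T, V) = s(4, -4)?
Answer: -40881700/970983 ≈ -42.103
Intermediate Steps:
s(h, g) = -5*h
w(T, V) = -20 (w(T, V) = -5*4 = -20)
(4461/2509 + 1646/5031)*w(5, -2) = (4461/2509 + 1646/5031)*(-20) = (2044085/970983)*(-20) = -40881700/970983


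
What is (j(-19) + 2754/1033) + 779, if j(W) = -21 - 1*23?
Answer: 762009/1033 ≈ 737.67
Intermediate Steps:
j(W) = -44 (j(W) = -21 - 23 = -44)
(j(-19) + 2754/1033) + 779 = (-44 + 2754/1033) + 779 = -42698/1033 + 779 = 762009/1033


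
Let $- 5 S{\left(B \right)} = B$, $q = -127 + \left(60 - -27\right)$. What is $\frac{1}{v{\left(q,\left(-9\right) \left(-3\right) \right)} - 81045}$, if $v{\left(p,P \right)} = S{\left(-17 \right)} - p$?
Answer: $- \frac{5}{405008} \approx -1.2345 \cdot 10^{-5}$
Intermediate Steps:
$q = -40$ ($q = -127 + \left(60 + 27\right) = -127 + 87 = -40$)
$S{\left(B \right)} = - \frac{B}{5}$
$v{\left(p,P \right)} = \frac{17}{5} - p$ ($v{\left(p,P \right)} = \left(- \frac{1}{5}\right) \left(-17\right) - p = \frac{17}{5} - p$)
$\frac{1}{v{\left(q,\left(-9\right) \left(-3\right) \right)} - 81045} = \frac{1}{\left(\frac{17}{5} - -40\right) - 81045} = \frac{1}{\left(\frac{17}{5} + 40\right) - 81045} = \frac{1}{\frac{217}{5} - 81045} = \frac{1}{- \frac{405008}{5}} = - \frac{5}{405008}$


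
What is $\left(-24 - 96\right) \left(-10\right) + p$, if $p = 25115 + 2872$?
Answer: $29187$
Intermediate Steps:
$p = 27987$
$\left(-24 - 96\right) \left(-10\right) + p = \left(-24 - 96\right) \left(-10\right) + 27987 = \left(-120\right) \left(-10\right) + 27987 = 1200 + 27987 = 29187$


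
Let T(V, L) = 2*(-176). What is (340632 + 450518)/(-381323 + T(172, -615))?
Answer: -31646/15267 ≈ -2.0728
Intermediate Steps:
T(V, L) = -352
(340632 + 450518)/(-381323 + T(172, -615)) = (340632 + 450518)/(-381323 - 352) = 791150/(-381675) = 791150*(-1/381675) = -31646/15267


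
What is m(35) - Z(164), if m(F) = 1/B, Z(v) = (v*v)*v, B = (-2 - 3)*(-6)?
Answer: -132328319/30 ≈ -4.4109e+6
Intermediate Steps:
B = 30 (B = -5*(-6) = 30)
Z(v) = v³ (Z(v) = v²*v = v³)
m(F) = 1/30
m(35) - Z(164) = 1/30 - 1*164³ = 1/30 - 1*4410944 = 1/30 - 4410944 = -132328319/30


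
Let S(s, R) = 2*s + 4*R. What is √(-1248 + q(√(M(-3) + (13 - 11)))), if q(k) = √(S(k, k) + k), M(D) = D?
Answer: √(-1248 + √7*√I) ≈ 0.0265 + 35.301*I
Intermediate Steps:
q(k) = √7*√k (q(k) = √((2*k + 4*k) + k) = √(6*k + k) = √(7*k) = √7*√k)
√(-1248 + q(√(M(-3) + (13 - 11)))) = √(-1248 + √7*√(√(-3 + (13 - 11)))) = √(-1248 + √7*√(√(-3 + 2))) = √(-1248 + √7*√(√(-1))) = √(-1248 + √7*√I)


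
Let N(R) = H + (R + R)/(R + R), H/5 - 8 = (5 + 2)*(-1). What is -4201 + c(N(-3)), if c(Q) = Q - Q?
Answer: -4201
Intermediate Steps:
H = 5 (H = 40 + 5*((5 + 2)*(-1)) = 40 + 5*(7*(-1)) = 40 + 5*(-7) = 40 - 35 = 5)
N(R) = 6 (N(R) = 5 + (R + R)/(R + R) = 5 + (2*R)/((2*R)) = 5 + (2*R)*(1/(2*R)) = 5 + 1 = 6)
c(Q) = 0
-4201 + c(N(-3)) = -4201 + 0 = -4201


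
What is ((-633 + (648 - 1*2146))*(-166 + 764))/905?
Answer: -1274338/905 ≈ -1408.1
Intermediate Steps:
((-633 + (648 - 1*2146))*(-166 + 764))/905 = ((-633 + (648 - 2146))*598)*(1/905) = ((-633 - 1498)*598)*(1/905) = -2131*598*(1/905) = -1274338*1/905 = -1274338/905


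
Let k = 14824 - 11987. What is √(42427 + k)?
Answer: 4*√2829 ≈ 212.75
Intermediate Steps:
k = 2837
√(42427 + k) = √(42427 + 2837) = √45264 = 4*√2829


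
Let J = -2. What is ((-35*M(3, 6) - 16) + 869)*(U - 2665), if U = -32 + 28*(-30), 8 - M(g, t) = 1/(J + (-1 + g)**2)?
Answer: -4177197/2 ≈ -2.0886e+6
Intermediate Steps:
M(g, t) = 8 - 1/(-2 + (-1 + g)**2)
U = -872 (U = -32 - 840 = -872)
((-35*M(3, 6) - 16) + 869)*(U - 2665) = ((-35*(-17 + 8*(-1 + 3)**2)/(-2 + (-1 + 3)**2) - 16) + 869)*(-872 - 2665) = ((-35*(-17 + 8*2**2)/(-2 + 2**2) - 16) + 869)*(-3537) = ((-35*(-17 + 8*4)/(-2 + 4) - 16) + 869)*(-3537) = ((-35*(-17 + 32)/2 - 16) + 869)*(-3537) = ((-35*15/2 - 16) + 869)*(-3537) = ((-525/2 - 16) + 869)*(-3537) = (-557/2 + 869)*(-3537) = (1181/2)*(-3537) = -4177197/2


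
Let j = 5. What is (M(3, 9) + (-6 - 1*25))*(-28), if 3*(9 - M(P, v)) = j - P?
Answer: 1904/3 ≈ 634.67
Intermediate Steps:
M(P, v) = 22/3 + P/3 (M(P, v) = 9 - (5 - P)/3 = 9 + (-5/3 + P/3) = 22/3 + P/3)
(M(3, 9) + (-6 - 1*25))*(-28) = ((22/3 + (1/3)*3) + (-6 - 1*25))*(-28) = ((22/3 + 1) + (-6 - 25))*(-28) = (25/3 - 31)*(-28) = -68/3*(-28) = 1904/3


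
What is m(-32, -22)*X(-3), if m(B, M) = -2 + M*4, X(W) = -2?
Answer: 180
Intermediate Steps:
m(B, M) = -2 + 4*M
m(-32, -22)*X(-3) = (-2 + 4*(-22))*(-2) = (-2 - 88)*(-2) = -90*(-2) = 180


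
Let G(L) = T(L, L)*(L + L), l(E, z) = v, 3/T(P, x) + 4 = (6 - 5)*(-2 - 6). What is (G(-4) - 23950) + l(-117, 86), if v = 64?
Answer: -23884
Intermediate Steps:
T(P, x) = -1/4 (T(P, x) = 3/(-4 + (6 - 5)*(-2 - 6)) = 3/(-4 + 1*(-8)) = 3/(-4 - 8) = 3/(-12) = 3*(-1/12) = -1/4)
l(E, z) = 64
G(L) = -L/2 (G(L) = -(L + L)/4 = -L/2)
(G(-4) - 23950) + l(-117, 86) = (-1/2*(-4) - 23950) + 64 = (2 - 23950) + 64 = -23948 + 64 = -23884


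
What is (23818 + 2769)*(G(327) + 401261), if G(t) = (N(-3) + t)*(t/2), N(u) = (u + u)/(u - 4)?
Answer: 169309179853/14 ≈ 1.2094e+10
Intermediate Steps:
N(u) = 2*u/(-4 + u) (N(u) = (2*u)/(-4 + u) = 2*u/(-4 + u))
G(t) = t*(6/7 + t)/2 (G(t) = (2*(-3)/(-4 - 3) + t)*(t/2) = (2*(-3)/(-7) + t)*(t*(½)) = (2*(-3)*(-⅐) + t)*(t/2) = (6/7 + t)*(t/2) = t*(6/7 + t)/2)
(23818 + 2769)*(G(327) + 401261) = (23818 + 2769)*((1/14)*327*(6 + 7*327) + 401261) = 26587*((1/14)*327*(6 + 2289) + 401261) = 26587*((1/14)*327*2295 + 401261) = 26587*(750465/14 + 401261) = 26587*(6368119/14) = 169309179853/14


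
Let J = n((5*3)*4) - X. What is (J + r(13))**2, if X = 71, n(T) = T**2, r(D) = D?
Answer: 12545764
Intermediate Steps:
J = 3529 (J = ((5*3)*4)**2 - 1*71 = (15*4)**2 - 71 = 60**2 - 71 = 3600 - 71 = 3529)
(J + r(13))**2 = (3529 + 13)**2 = 3542**2 = 12545764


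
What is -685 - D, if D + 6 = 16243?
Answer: -16922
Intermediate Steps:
D = 16237 (D = -6 + 16243 = 16237)
-685 - D = -685 - 1*16237 = -685 - 16237 = -16922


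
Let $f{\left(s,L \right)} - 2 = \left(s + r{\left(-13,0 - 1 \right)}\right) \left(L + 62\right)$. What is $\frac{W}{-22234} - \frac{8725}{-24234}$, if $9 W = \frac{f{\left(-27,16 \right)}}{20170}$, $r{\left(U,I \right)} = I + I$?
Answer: $\frac{586922649889}{1630196146278} \approx 0.36003$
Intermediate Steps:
$r{\left(U,I \right)} = 2 I$
$f{\left(s,L \right)} = 2 + \left(-2 + s\right) \left(62 + L\right)$ ($f{\left(s,L \right)} = 2 + \left(s + 2 \left(0 - 1\right)\right) \left(L + 62\right) = 2 + \left(s + 2 \left(-1\right)\right) \left(62 + L\right) = 2 + \left(s - 2\right) \left(62 + L\right) = 2 + \left(-2 + s\right) \left(62 + L\right)$)
$W = - \frac{226}{18153}$ ($W = \frac{\left(-122 - 32 + 62 \left(-27\right) + 16 \left(-27\right)\right) \frac{1}{20170}}{9} = \frac{\left(-122 - 32 - 1674 - 432\right) \frac{1}{20170}}{9} = \frac{\left(-2260\right) \frac{1}{20170}}{9} = \frac{1}{9} \left(- \frac{226}{2017}\right) = - \frac{226}{18153} \approx -0.01245$)
$\frac{W}{-22234} - \frac{8725}{-24234} = - \frac{226}{18153 \left(-22234\right)} - \frac{8725}{-24234} = \left(- \frac{226}{18153}\right) \left(- \frac{1}{22234}\right) - - \frac{8725}{24234} = \frac{113}{201806901} + \frac{8725}{24234} = \frac{586922649889}{1630196146278}$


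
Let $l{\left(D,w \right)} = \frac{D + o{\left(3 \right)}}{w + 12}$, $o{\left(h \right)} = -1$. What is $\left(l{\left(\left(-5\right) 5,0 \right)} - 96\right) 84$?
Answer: $-8246$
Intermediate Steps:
$l{\left(D,w \right)} = \frac{-1 + D}{12 + w}$ ($l{\left(D,w \right)} = \frac{D - 1}{w + 12} = \frac{-1 + D}{12 + w}$)
$\left(l{\left(\left(-5\right) 5,0 \right)} - 96\right) 84 = \left(\frac{-1 - 25}{12 + 0} - 96\right) 84 = \left(\frac{-1 - 25}{12} - 96\right) 84 = \left(\frac{1}{12} \left(-26\right) - 96\right) 84 = \left(- \frac{13}{6} - 96\right) 84 = \left(- \frac{589}{6}\right) 84 = -8246$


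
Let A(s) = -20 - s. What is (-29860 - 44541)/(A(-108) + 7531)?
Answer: -74401/7619 ≈ -9.7652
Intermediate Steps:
(-29860 - 44541)/(A(-108) + 7531) = (-29860 - 44541)/((-20 - 1*(-108)) + 7531) = -74401/((-20 + 108) + 7531) = -74401/(88 + 7531) = -74401/7619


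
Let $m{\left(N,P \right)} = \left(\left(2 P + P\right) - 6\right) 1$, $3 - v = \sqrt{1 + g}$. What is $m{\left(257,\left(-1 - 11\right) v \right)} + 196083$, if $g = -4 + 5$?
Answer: $195969 + 36 \sqrt{2} \approx 1.9602 \cdot 10^{5}$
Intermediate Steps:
$g = 1$
$v = 3 - \sqrt{2}$ ($v = 3 - \sqrt{1 + 1} = 3 - \sqrt{2} \approx 1.5858$)
$m{\left(N,P \right)} = -6 + 3 P$ ($m{\left(N,P \right)} = \left(3 P - 6\right) 1 = \left(-6 + 3 P\right) 1 = -6 + 3 P$)
$m{\left(257,\left(-1 - 11\right) v \right)} + 196083 = \left(-6 + 3 \left(-1 - 11\right) \left(3 - \sqrt{2}\right)\right) + 196083 = \left(-6 + 3 \left(- 12 \left(3 - \sqrt{2}\right)\right)\right) + 196083 = \left(-6 + 3 \left(-36 + 12 \sqrt{2}\right)\right) + 196083 = \left(-6 - \left(108 - 36 \sqrt{2}\right)\right) + 196083 = \left(-114 + 36 \sqrt{2}\right) + 196083 = 195969 + 36 \sqrt{2}$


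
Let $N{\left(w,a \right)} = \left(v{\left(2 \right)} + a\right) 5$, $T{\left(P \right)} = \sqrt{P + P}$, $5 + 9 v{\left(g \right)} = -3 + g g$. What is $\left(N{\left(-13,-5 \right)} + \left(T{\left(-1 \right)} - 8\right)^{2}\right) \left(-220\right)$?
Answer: $- \frac{68860}{9} + 3520 i \sqrt{2} \approx -7651.1 + 4978.0 i$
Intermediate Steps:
$v{\left(g \right)} = - \frac{8}{9} + \frac{g^{2}}{9}$ ($v{\left(g \right)} = - \frac{5}{9} + \frac{-3 + g g}{9} = - \frac{5}{9} + \frac{-3 + g^{2}}{9} = - \frac{5}{9} + \left(- \frac{1}{3} + \frac{g^{2}}{9}\right) = - \frac{8}{9} + \frac{g^{2}}{9}$)
$T{\left(P \right)} = \sqrt{2} \sqrt{P}$ ($T{\left(P \right)} = \sqrt{2 P} = \sqrt{2} \sqrt{P}$)
$N{\left(w,a \right)} = - \frac{20}{9} + 5 a$ ($N{\left(w,a \right)} = \left(\left(- \frac{8}{9} + \frac{2^{2}}{9}\right) + a\right) 5 = \left(\left(- \frac{8}{9} + \frac{1}{9} \cdot 4\right) + a\right) 5 = \left(\left(- \frac{8}{9} + \frac{4}{9}\right) + a\right) 5 = \left(- \frac{4}{9} + a\right) 5 = - \frac{20}{9} + 5 a$)
$\left(N{\left(-13,-5 \right)} + \left(T{\left(-1 \right)} - 8\right)^{2}\right) \left(-220\right) = \left(\left(- \frac{20}{9} + 5 \left(-5\right)\right) + \left(\sqrt{2} \sqrt{-1} - 8\right)^{2}\right) \left(-220\right) = \left(\left(- \frac{20}{9} - 25\right) + \left(\sqrt{2} i - 8\right)^{2}\right) \left(-220\right) = \left(- \frac{245}{9} + \left(i \sqrt{2} - 8\right)^{2}\right) \left(-220\right) = \left(- \frac{245}{9} + \left(-8 + i \sqrt{2}\right)^{2}\right) \left(-220\right) = \frac{53900}{9} - 220 \left(-8 + i \sqrt{2}\right)^{2}$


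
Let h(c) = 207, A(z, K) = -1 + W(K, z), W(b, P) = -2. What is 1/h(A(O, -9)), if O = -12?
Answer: 1/207 ≈ 0.0048309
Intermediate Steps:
A(z, K) = -3 (A(z, K) = -1 - 2 = -3)
1/h(A(O, -9)) = 1/207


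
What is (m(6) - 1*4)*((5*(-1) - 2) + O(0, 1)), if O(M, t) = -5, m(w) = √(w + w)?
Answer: 48 - 24*√3 ≈ 6.4308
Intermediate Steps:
m(w) = √2*√w (m(w) = √(2*w) = √2*√w)
(m(6) - 1*4)*((5*(-1) - 2) + O(0, 1)) = (√2*√6 - 1*4)*((5*(-1) - 2) - 5) = (2*√3 - 4)*((-5 - 2) - 5) = (-4 + 2*√3)*(-7 - 5) = (-4 + 2*√3)*(-12) = 48 - 24*√3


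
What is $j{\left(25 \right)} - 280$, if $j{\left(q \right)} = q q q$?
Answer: $15345$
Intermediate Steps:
$j{\left(q \right)} = q^{3}$ ($j{\left(q \right)} = q^{2} q = q^{3}$)
$j{\left(25 \right)} - 280 = 25^{3} - 280 = 15625 - 280 = 15345$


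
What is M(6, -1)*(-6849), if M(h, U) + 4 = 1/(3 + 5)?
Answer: 212319/8 ≈ 26540.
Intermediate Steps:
M(h, U) = -31/8 (M(h, U) = -4 + 1/(3 + 5) = -4 + 1/8 = -31/8)
M(6, -1)*(-6849) = -31/8*(-6849) = 212319/8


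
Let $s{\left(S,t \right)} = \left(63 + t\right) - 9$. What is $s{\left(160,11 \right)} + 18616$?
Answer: $18681$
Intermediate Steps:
$s{\left(S,t \right)} = 54 + t$
$s{\left(160,11 \right)} + 18616 = \left(54 + 11\right) + 18616 = 65 + 18616 = 18681$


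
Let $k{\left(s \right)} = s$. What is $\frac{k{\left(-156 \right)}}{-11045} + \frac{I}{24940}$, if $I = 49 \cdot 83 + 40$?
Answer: $\frac{9850491}{55092460} \approx 0.1788$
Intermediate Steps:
$I = 4107$ ($I = 4067 + 40 = 4107$)
$\frac{k{\left(-156 \right)}}{-11045} + \frac{I}{24940} = - \frac{156}{-11045} + \frac{4107}{24940} = \left(-156\right) \left(- \frac{1}{11045}\right) + 4107 \cdot \frac{1}{24940} = \frac{156}{11045} + \frac{4107}{24940} = \frac{9850491}{55092460}$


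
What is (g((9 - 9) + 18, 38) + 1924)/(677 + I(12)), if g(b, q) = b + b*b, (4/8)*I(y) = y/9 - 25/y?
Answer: 4532/1351 ≈ 3.3546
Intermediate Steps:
I(y) = -50/y + 2*y/9 (I(y) = 2*(y/9 - 25/y) = 2*(-25/y + y/9) = -50/y + 2*y/9)
g(b, q) = b + b²
(g((9 - 9) + 18, 38) + 1924)/(677 + I(12)) = (((9 - 9) + 18)*(1 + ((9 - 9) + 18)) + 1924)/(677 + (-50/12 + (2/9)*12)) = ((0 + 18)*(1 + (0 + 18)) + 1924)/(677 + (-50*1/12 + 8/3)) = (18*(1 + 18) + 1924)/(677 + (-25/6 + 8/3)) = (18*19 + 1924)/(677 - 3/2) = (342 + 1924)/(1351/2) = 2266*(2/1351) = 4532/1351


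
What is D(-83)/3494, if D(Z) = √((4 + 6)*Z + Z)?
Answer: I*√913/3494 ≈ 0.0086479*I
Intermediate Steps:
D(Z) = √11*√Z (D(Z) = √(10*Z + Z) = √(11*Z) = √11*√Z)
D(-83)/3494 = (√11*√(-83))/3494 = (√11*(I*√83))*(1/3494) = (I*√913)*(1/3494) = I*√913/3494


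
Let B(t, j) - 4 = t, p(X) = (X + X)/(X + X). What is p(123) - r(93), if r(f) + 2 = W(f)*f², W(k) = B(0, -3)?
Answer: -34593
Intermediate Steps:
p(X) = 1 (p(X) = (2*X)/((2*X)) = (2*X)*(1/(2*X)) = 1)
B(t, j) = 4 + t
W(k) = 4 (W(k) = 4 + 0 = 4)
r(f) = -2 + 4*f²
p(123) - r(93) = 1 - (-2 + 4*93²) = 1 - (-2 + 4*8649) = 1 - (-2 + 34596) = 1 - 1*34594 = 1 - 34594 = -34593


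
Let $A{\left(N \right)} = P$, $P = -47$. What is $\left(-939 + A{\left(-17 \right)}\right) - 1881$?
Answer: $-2867$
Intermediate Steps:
$A{\left(N \right)} = -47$
$\left(-939 + A{\left(-17 \right)}\right) - 1881 = \left(-939 - 47\right) - 1881 = -986 - 1881 = -2867$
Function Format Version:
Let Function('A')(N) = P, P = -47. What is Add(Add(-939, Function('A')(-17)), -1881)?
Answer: -2867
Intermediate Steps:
Function('A')(N) = -47
Add(Add(-939, Function('A')(-17)), -1881) = Add(Add(-939, -47), -1881) = Add(-986, -1881) = -2867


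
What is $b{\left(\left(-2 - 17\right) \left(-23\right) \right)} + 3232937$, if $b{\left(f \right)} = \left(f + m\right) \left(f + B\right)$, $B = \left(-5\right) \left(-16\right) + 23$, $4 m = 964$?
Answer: $3599057$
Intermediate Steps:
$m = 241$ ($m = \frac{1}{4} \cdot 964 = 241$)
$B = 103$ ($B = 80 + 23 = 103$)
$b{\left(f \right)} = \left(103 + f\right) \left(241 + f\right)$ ($b{\left(f \right)} = \left(f + 241\right) \left(f + 103\right) = \left(241 + f\right) \left(103 + f\right) = \left(103 + f\right) \left(241 + f\right)$)
$b{\left(\left(-2 - 17\right) \left(-23\right) \right)} + 3232937 = \left(24823 + \left(\left(-2 - 17\right) \left(-23\right)\right)^{2} + 344 \left(-2 - 17\right) \left(-23\right)\right) + 3232937 = \left(24823 + \left(\left(-19\right) \left(-23\right)\right)^{2} + 344 \left(\left(-19\right) \left(-23\right)\right)\right) + 3232937 = \left(24823 + 437^{2} + 344 \cdot 437\right) + 3232937 = \left(24823 + 190969 + 150328\right) + 3232937 = 366120 + 3232937 = 3599057$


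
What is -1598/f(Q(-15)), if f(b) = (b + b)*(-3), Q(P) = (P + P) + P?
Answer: -799/135 ≈ -5.9185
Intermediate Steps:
Q(P) = 3*P (Q(P) = 2*P + P = 3*P)
f(b) = -6*b (f(b) = (2*b)*(-3) = -6*b)
-1598/f(Q(-15)) = -1598/((-18*(-15))) = -1598/((-6*(-45))) = -1598/270 = -1598*1/270 = -799/135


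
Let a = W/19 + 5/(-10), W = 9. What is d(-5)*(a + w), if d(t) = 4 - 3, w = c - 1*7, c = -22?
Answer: -1103/38 ≈ -29.026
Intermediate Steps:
w = -29 (w = -22 - 1*7 = -22 - 7 = -29)
d(t) = 1
a = -1/38 (a = 9/19 + 5/(-10) = 9*(1/19) + 5*(-1/10) = 9/19 - 1/2 = -1/38 ≈ -0.026316)
d(-5)*(a + w) = 1*(-1/38 - 29) = 1*(-1103/38) = -1103/38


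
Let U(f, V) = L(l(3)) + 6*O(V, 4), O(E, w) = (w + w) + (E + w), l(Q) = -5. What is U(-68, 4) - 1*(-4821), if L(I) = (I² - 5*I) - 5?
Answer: 4962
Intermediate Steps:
L(I) = -5 + I² - 5*I
O(E, w) = E + 3*w (O(E, w) = 2*w + (E + w) = E + 3*w)
U(f, V) = 117 + 6*V (U(f, V) = (-5 + (-5)² - 5*(-5)) + 6*(V + 3*4) = (-5 + 25 + 25) + 6*(V + 12) = 45 + 6*(12 + V) = 45 + (72 + 6*V) = 117 + 6*V)
U(-68, 4) - 1*(-4821) = (117 + 6*4) - 1*(-4821) = (117 + 24) + 4821 = 141 + 4821 = 4962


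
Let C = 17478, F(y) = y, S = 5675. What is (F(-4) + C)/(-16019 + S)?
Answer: -8737/5172 ≈ -1.6893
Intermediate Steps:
(F(-4) + C)/(-16019 + S) = (-4 + 17478)/(-16019 + 5675) = 17474/(-10344) = 17474*(-1/10344) = -8737/5172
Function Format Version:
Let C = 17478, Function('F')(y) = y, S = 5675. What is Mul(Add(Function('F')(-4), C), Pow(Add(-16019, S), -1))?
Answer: Rational(-8737, 5172) ≈ -1.6893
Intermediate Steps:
Mul(Add(Function('F')(-4), C), Pow(Add(-16019, S), -1)) = Mul(Add(-4, 17478), Pow(Add(-16019, 5675), -1)) = Mul(17474, Pow(-10344, -1)) = Mul(17474, Rational(-1, 10344)) = Rational(-8737, 5172)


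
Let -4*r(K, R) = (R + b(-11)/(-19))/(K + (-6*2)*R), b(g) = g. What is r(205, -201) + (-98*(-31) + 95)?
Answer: 155783111/49723 ≈ 3133.0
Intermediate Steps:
r(K, R) = -(11/19 + R)/(4*(K - 12*R)) (r(K, R) = -(R - 11/(-19))/(4*(K + (-6*2)*R)) = -(R - 11*(-1/19))/(4*(K - 12*R)) = -(R + 11/19)/(4*(K - 12*R)) = -(11/19 + R)/(4*(K - 12*R)))
r(205, -201) + (-98*(-31) + 95) = (-11 - 19*(-201))/(76*(205 - 12*(-201))) + (-98*(-31) + 95) = (-11 + 3819)/(76*(205 + 2412)) + (3038 + 95) = (1/76)*3808/2617 + 3133 = (1/76)*(1/2617)*3808 + 3133 = 952/49723 + 3133 = 155783111/49723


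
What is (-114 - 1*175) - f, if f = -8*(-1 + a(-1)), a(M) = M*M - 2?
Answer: -305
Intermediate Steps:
a(M) = -2 + M**2 (a(M) = M**2 - 2 = -2 + M**2)
f = 16 (f = -8*(-1 + (-2 + (-1)**2)) = -8*(-1 + (-2 + 1)) = -8*(-1 - 1) = -8*(-2) = 16)
(-114 - 1*175) - f = (-114 - 1*175) - 1*16 = (-114 - 175) - 16 = -289 - 16 = -305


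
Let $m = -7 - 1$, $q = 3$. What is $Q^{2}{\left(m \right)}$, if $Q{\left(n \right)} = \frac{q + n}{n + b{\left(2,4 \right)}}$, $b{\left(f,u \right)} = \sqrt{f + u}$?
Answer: $\frac{25}{\left(8 - \sqrt{6}\right)^{2}} \approx 0.81147$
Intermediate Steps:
$m = -8$
$Q{\left(n \right)} = \frac{3 + n}{n + \sqrt{6}}$ ($Q{\left(n \right)} = \frac{3 + n}{n + \sqrt{2 + 4}} = \frac{3 + n}{n + \sqrt{6}}$)
$Q^{2}{\left(m \right)} = \left(\frac{3 - 8}{-8 + \sqrt{6}}\right)^{2} = \left(\frac{1}{-8 + \sqrt{6}} \left(-5\right)\right)^{2} = \left(- \frac{5}{-8 + \sqrt{6}}\right)^{2} = \frac{25}{\left(-8 + \sqrt{6}\right)^{2}}$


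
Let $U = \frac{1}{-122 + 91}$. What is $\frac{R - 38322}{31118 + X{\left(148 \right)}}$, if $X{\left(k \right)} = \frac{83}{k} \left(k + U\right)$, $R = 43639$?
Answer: $\frac{24394396}{143150105} \approx 0.17041$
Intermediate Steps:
$U = - \frac{1}{31}$ ($U = \frac{1}{-31} = - \frac{1}{31} \approx -0.032258$)
$X{\left(k \right)} = \frac{83 \left(- \frac{1}{31} + k\right)}{k}$ ($X{\left(k \right)} = \frac{83}{k} \left(k - \frac{1}{31}\right) = \frac{83}{k} \left(- \frac{1}{31} + k\right) = \frac{83 \left(- \frac{1}{31} + k\right)}{k}$)
$\frac{R - 38322}{31118 + X{\left(148 \right)}} = \frac{43639 - 38322}{31118 + \left(83 - \frac{83}{31 \cdot 148}\right)} = \frac{5317}{31118 + \left(83 - \frac{83}{4588}\right)} = \frac{5317}{31118 + \frac{380721}{4588}} = \frac{5317}{\frac{143150105}{4588}} = 5317 \cdot \frac{4588}{143150105} = \frac{24394396}{143150105}$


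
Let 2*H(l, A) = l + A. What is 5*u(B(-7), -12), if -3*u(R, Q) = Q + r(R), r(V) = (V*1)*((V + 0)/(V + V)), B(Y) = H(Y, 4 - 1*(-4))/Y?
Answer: 1685/84 ≈ 20.060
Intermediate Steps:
H(l, A) = A/2 + l/2 (H(l, A) = (l + A)/2 = (A + l)/2 = A/2 + l/2)
B(Y) = (4 + Y/2)/Y (B(Y) = ((4 - 1*(-4))/2 + Y/2)/Y = ((4 + 4)/2 + Y/2)/Y = ((½)*8 + Y/2)/Y = (4 + Y/2)/Y)
r(V) = V/2 (r(V) = V*(V/((2*V))) = V*(V*(1/(2*V))) = V*(½) = V/2)
u(R, Q) = -Q/3 - R/6 (u(R, Q) = -(Q + R/2)/3 = -Q/3 - R/6)
5*u(B(-7), -12) = 5*(-⅓*(-12) - (8 - 7)/(12*(-7))) = 5*(4 - (-1)/(12*7)) = 5*(4 - ⅙*(-1/14)) = 5*(4 + 1/84) = 5*(337/84) = 1685/84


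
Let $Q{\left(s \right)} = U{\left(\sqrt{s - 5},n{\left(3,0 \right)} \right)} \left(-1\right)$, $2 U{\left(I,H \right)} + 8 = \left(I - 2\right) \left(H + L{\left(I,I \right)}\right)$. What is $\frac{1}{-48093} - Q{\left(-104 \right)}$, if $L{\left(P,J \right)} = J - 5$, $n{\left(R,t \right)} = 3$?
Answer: $- \frac{5434511}{96186} - 2 i \sqrt{109} \approx -56.5 - 20.881 i$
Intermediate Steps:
$L{\left(P,J \right)} = -5 + J$
$U{\left(I,H \right)} = -4 + \frac{\left(-2 + I\right) \left(-5 + H + I\right)}{2}$ ($U{\left(I,H \right)} = -4 + \frac{\left(I - 2\right) \left(H + \left(-5 + I\right)\right)}{2} = -4 + \frac{\left(-2 + I\right) \left(-5 + H + I\right)}{2}$)
$Q{\left(s \right)} = \frac{9}{2} + 2 \sqrt{-5 + s} - \frac{s}{2}$ ($Q{\left(s \right)} = \left(1 + \frac{\left(\sqrt{s - 5}\right)^{2}}{2} - 3 - \frac{7 \sqrt{s - 5}}{2} + \frac{1}{2} \cdot 3 \sqrt{s - 5}\right) \left(-1\right) = \left(1 + \frac{\left(\sqrt{-5 + s}\right)^{2}}{2} - 3 - \frac{7 \sqrt{-5 + s}}{2} + \frac{1}{2} \cdot 3 \sqrt{-5 + s}\right) \left(-1\right) = \left(1 + \frac{-5 + s}{2} - 3 - \frac{7 \sqrt{-5 + s}}{2} + \frac{3 \sqrt{-5 + s}}{2}\right) \left(-1\right) = \left(1 + \left(- \frac{5}{2} + \frac{s}{2}\right) - 3 - \frac{7 \sqrt{-5 + s}}{2} + \frac{3 \sqrt{-5 + s}}{2}\right) \left(-1\right) = \left(- \frac{9}{2} + \frac{s}{2} - 2 \sqrt{-5 + s}\right) \left(-1\right) = \frac{9}{2} + 2 \sqrt{-5 + s} - \frac{s}{2}$)
$\frac{1}{-48093} - Q{\left(-104 \right)} = \frac{1}{-48093} - \left(\frac{9}{2} + 2 \sqrt{-5 - 104} - -52\right) = - \frac{1}{48093} - \left(\frac{9}{2} + 2 \sqrt{-109} + 52\right) = - \frac{1}{48093} - \left(\frac{9}{2} + 2 i \sqrt{109} + 52\right) = - \frac{1}{48093} - \left(\frac{113}{2} + 2 i \sqrt{109}\right) = - \frac{5434511}{96186} - 2 i \sqrt{109}$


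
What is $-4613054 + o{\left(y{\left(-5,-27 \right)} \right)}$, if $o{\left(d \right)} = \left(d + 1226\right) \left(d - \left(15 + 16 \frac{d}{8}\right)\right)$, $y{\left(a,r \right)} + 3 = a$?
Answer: $-4621580$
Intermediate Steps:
$y{\left(a,r \right)} = -3 + a$
$o{\left(d \right)} = \left(-15 - d\right) \left(1226 + d\right)$ ($o{\left(d \right)} = \left(1226 + d\right) \left(d - \left(15 + 16 d \frac{1}{8}\right)\right) = \left(1226 + d\right) \left(d - \left(15 + 16 \frac{d}{8}\right)\right) = \left(1226 + d\right) \left(d - \left(15 + 2 d\right)\right) = \left(1226 + d\right) \left(-15 - d\right) = \left(-15 - d\right) \left(1226 + d\right)$)
$-4613054 + o{\left(y{\left(-5,-27 \right)} \right)} = -4613054 - \left(18390 + \left(-3 - 5\right)^{2} + 1241 \left(-3 - 5\right)\right) = -4613054 - 8526 = -4621580$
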